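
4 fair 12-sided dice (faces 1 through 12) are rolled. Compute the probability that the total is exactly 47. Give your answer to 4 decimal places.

There are 12^4 = 20736 equally likely outcomes.
The number of ordered 4-tuples from {1,…,12} summing to 47 is 4.
P(sum = 47) = 4/20736 = 1/5184 ≈ 0.0002.

0.0002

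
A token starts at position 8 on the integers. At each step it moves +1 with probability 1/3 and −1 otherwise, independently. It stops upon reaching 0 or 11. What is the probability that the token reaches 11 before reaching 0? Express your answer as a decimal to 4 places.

0.1246

Let r = q/p = (2/3)/(1/3) = 2. The recurrence P(i) = p·P(i+1) + q·P(i−1) with P(0)=0, P(11)=1 gives P(i) = (1 − r^i)/(1 − r^11).
P(8) = (1 − (2)^8) / (1 − (2)^11) = 255/2047 ≈ 0.1246.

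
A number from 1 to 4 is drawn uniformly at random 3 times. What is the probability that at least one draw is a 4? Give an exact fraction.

P(no draw is a 4) = (3/4)^3 = 27/64.
P(at least one) = 1 − 27/64 = 37/64.

37/64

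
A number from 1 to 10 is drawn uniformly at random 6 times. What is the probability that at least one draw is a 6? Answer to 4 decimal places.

0.4686

P(no draw is a 6) = (9/10)^6 ≈ 0.5314.
P(at least one) = 1 − 0.5314 = 0.4686.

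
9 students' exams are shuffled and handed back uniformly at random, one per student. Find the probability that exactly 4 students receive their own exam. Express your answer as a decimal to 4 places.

Choose which 4 of the 9 are fixed: C(9,4) = 126 ways.
The remaining 5 must have no fixed point: D(5) = 44.
P = 126·44/362880 = 11/720 ≈ 0.0153.

0.0153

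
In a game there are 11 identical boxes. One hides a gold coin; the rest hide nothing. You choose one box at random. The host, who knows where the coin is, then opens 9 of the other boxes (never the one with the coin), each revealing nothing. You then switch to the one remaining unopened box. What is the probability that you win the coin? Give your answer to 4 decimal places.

Your original box holds the coin with probability 1/11, so the other 10 collectively hold it with probability 10/11.
The host can always find 9 empty boxes to open, so the reveals don't change that 10/11; it is now spread over the 1 remaining unopened box.
P(win by switching) = (10/11) · (1/1) = 10/11 ≈ 0.9091.

0.9091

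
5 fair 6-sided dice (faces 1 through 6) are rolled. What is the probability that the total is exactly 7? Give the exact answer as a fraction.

There are 6^5 = 7776 equally likely outcomes.
The number of ordered 5-tuples from {1,…,6} summing to 7 is 15.
P(sum = 7) = 15/7776 = 5/2592.

5/2592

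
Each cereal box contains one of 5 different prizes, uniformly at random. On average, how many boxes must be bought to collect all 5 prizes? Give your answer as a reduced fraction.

After i distinct types are collected, each trial gives a new one with probability (5−i)/5, so the expected wait for the next new type is 5/(5−i).
E = 5/5 + 5/4 + 5/3 + 5/2 + 5/1 = 137/12.

137/12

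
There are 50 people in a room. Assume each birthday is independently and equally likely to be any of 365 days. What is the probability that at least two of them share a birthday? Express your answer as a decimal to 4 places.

It's easier to compute the probability that all 50 are distinct.
P(all distinct) = 365/365 · 364/365 · ··· · 316/365 ≈ 0.0296.
So the probability of at least one match is 1 − 0.0296 = 0.9704.

0.9704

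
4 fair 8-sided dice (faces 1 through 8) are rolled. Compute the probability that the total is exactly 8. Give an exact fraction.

35/4096

There are 8^4 = 4096 equally likely outcomes.
The number of ordered 4-tuples from {1,…,8} summing to 8 is 35.
P(sum = 8) = 35/4096.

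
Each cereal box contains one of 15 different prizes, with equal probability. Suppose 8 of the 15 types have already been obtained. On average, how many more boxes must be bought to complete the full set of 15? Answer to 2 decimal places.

Starting from 8 distinct types, each trial gives a new one with probability (15−i)/15 when i types are held, so the wait for the next new type is 15/(15−i).
E = 15/7 + 15/6 + 15/5 + 15/4 + 15/3 + 15/2 + 15/1 = 1089/28 ≈ 38.89.

38.89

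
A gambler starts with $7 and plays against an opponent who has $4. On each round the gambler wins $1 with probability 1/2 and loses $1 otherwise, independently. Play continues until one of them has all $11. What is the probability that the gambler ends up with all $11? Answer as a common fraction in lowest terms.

With a fair step, P(i) = ½P(i−1) + ½P(i+1) with P(0)=0, P(11)=1 has the linear solution P(i) = i/11.
P(7) = 7/11.

7/11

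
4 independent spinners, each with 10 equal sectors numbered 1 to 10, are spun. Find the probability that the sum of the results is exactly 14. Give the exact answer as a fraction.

There are 10^4 = 10000 equally likely outcomes.
The number of ordered 4-tuples from {1,…,10} summing to 14 is 282.
P(sum = 14) = 282/10000 = 141/5000.

141/5000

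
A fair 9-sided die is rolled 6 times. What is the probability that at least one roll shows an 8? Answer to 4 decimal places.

P(no roll shows an 8) = (8/9)^6 ≈ 0.4933.
P(at least one) = 1 − 0.4933 = 0.5067.

0.5067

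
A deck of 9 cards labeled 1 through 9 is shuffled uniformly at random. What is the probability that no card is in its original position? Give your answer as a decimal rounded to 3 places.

0.368

This is the derangement probability: permutations of 9 with no fixed point.
D(9) = 9! · (1 − 1/1! + 1/2! − ··· + (−1)^9/9!) = 133496.
P = 133496/362880 = 16687/45360 ≈ 0.368.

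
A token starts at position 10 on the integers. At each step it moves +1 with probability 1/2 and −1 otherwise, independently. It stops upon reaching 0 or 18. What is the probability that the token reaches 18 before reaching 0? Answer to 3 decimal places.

With a fair step, P(i) = ½P(i−1) + ½P(i+1) with P(0)=0, P(18)=1 has the linear solution P(i) = i/18.
P(10) = 10/18 = 5/9 ≈ 0.556.

0.556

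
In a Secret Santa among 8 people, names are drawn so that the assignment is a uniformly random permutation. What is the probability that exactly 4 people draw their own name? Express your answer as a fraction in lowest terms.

Choose which 4 of the 8 are fixed: C(8,4) = 70 ways.
The remaining 4 must have no fixed point: D(4) = 9.
P = 70·9/40320 = 1/64.

1/64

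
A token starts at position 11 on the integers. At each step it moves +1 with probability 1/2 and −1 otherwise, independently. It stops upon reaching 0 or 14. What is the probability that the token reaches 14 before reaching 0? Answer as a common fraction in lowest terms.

With a fair step, P(i) = ½P(i−1) + ½P(i+1) with P(0)=0, P(14)=1 has the linear solution P(i) = i/14.
P(11) = 11/14.

11/14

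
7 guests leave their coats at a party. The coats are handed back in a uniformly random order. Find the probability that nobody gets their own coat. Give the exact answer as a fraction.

103/280

This is the derangement probability: permutations of 7 with no fixed point.
D(7) = 7! · (1 − 1/1! + 1/2! − ··· + (−1)^7/7!) = 1854.
P = 1854/5040 = 103/280.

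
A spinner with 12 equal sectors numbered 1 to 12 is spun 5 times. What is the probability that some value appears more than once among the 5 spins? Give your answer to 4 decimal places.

0.6181

P(all 5 different) = 12/12 · 11/12 · ··· · 8/12 ≈ 0.3819.
P(at least two equal) = 1 − 0.3819 = 0.6181.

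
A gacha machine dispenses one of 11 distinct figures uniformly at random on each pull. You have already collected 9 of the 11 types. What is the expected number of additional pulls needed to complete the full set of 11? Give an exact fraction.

33/2

Starting from 9 distinct types, each trial gives a new one with probability (11−i)/11 when i types are held, so the wait for the next new type is 11/(11−i).
E = 11/2 + 11/1 = 33/2.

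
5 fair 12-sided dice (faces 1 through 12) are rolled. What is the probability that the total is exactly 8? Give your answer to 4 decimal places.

0.0001

There are 12^5 = 248832 equally likely outcomes.
The number of ordered 5-tuples from {1,…,12} summing to 8 is 35.
P(sum = 8) = 35/248832 ≈ 0.0001.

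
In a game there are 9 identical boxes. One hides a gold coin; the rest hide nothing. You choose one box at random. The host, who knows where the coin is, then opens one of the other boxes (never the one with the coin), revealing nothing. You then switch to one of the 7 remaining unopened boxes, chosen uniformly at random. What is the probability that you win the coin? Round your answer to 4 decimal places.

0.1270

Your original box holds the coin with probability 1/9, so the other 8 collectively hold it with probability 8/9.
The host can always find an empty box to open, so this doesn't change that 8/9; it is now spread over the 7 remaining unopened boxes.
P(win by switching) = (8/9) · (1/7) = 8/63 ≈ 0.1270.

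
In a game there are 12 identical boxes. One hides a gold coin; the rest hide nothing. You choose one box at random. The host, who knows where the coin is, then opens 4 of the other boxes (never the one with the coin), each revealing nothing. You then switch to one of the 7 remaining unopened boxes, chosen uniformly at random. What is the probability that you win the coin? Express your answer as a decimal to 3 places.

Your original box holds the coin with probability 1/12, so the other 11 collectively hold it with probability 11/12.
The host can always find 4 empty boxes to open, so the reveals don't change that 11/12; it is now spread over the 7 remaining unopened boxes.
P(win by switching) = (11/12) · (1/7) = 11/84 ≈ 0.131.

0.131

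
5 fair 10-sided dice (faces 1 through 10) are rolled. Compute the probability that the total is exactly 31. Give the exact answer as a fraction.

33/625

There are 10^5 = 100000 equally likely outcomes.
The number of ordered 5-tuples from {1,…,10} summing to 31 is 5280.
P(sum = 31) = 5280/100000 = 33/625.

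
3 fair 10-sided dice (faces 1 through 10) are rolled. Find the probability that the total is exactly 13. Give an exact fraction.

There are 10^3 = 1000 equally likely outcomes.
The number of ordered 3-tuples from {1,…,10} summing to 13 is 63.
P(sum = 13) = 63/1000.

63/1000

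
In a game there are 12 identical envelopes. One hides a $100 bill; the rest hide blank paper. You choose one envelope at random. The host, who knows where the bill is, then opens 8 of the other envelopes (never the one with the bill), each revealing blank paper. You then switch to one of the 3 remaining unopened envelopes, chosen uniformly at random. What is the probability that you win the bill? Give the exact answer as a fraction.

Your original envelope holds the bill with probability 1/12, so the other 11 collectively hold it with probability 11/12.
The host can always find 8 empty envelopes to open, so the reveals don't change that 11/12; it is now spread over the 3 remaining unopened envelopes.
P(win by switching) = (11/12) · (1/3) = 11/36.

11/36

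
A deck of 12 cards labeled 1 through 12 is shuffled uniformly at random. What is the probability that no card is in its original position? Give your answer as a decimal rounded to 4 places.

This is the derangement probability: permutations of 12 with no fixed point.
D(12) = 12! · (1 − 1/1! + 1/2! − ··· + (−1)^12/12!) = 176214841.
P = 176214841/479001600 = 16019531/43545600 ≈ 0.3679.

0.3679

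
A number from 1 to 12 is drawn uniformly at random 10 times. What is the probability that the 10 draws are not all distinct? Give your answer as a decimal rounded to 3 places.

P(all 10 different) = 12/12 · 11/12 · ··· · 3/12 ≈ 0.004.
P(at least two equal) = 1 − 0.004 = 0.996.

0.996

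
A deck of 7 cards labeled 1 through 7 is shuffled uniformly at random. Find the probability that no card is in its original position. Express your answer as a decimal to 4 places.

This is the derangement probability: permutations of 7 with no fixed point.
D(7) = 7! · (1 − 1/1! + 1/2! − ··· + (−1)^7/7!) = 1854.
P = 1854/5040 = 103/280 ≈ 0.3679.

0.3679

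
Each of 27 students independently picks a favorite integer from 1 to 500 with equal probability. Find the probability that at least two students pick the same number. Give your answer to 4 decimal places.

It's easier to compute the probability that all 27 are distinct.
P(all distinct) = 500/500 · 499/500 · ··· · 474/500 ≈ 0.4893.
So the probability of at least one match is 1 − 0.4893 = 0.5107.

0.5107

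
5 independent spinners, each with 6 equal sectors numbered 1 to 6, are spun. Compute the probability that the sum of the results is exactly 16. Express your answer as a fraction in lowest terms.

There are 6^5 = 7776 equally likely outcomes.
The number of ordered 5-tuples from {1,…,6} summing to 16 is 735.
P(sum = 16) = 735/7776 = 245/2592.

245/2592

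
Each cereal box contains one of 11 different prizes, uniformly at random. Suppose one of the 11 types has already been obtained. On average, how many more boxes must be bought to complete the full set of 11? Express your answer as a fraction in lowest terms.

81191/2520

Starting from 1 distinct type, each trial gives a new one with probability (11−i)/11 when i types are held, so the wait for the next new type is 11/(11−i).
E = 11/10 + 11/9 + 11/8 + 11/7 + 11/6 + 11/5 + 11/4 + 11/3 + 11/2 + 11/1 = 81191/2520.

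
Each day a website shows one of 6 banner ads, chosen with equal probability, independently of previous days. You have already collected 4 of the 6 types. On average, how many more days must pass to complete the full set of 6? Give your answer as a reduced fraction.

Starting from 4 distinct types, each trial gives a new one with probability (6−i)/6 when i types are held, so the wait for the next new type is 6/(6−i).
E = 6/2 + 6/1 = 9.

9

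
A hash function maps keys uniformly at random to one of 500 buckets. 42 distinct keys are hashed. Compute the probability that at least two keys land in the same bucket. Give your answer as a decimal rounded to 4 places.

0.8300

It's easier to compute the probability that all 42 are distinct.
P(all distinct) = 500/500 · 499/500 · ··· · 459/500 ≈ 0.1700.
So the probability of at least one match is 1 − 0.1700 = 0.8300.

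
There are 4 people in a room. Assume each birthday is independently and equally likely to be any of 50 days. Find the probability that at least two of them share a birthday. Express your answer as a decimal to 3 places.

0.116

It's easier to compute the probability that all 4 are distinct.
P(all distinct) = 50/50 · 49/50 · ··· · 47/50 ≈ 0.884.
So the probability of at least one match is 1 − 0.884 = 0.116.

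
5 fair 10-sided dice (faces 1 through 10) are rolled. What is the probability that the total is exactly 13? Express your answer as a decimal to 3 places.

0.005

There are 10^5 = 100000 equally likely outcomes.
The number of ordered 5-tuples from {1,…,10} summing to 13 is 495.
P(sum = 13) = 495/100000 = 99/20000 ≈ 0.005.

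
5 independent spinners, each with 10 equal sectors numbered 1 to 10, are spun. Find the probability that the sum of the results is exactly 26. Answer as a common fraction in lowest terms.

47/800

There are 10^5 = 100000 equally likely outcomes.
The number of ordered 5-tuples from {1,…,10} summing to 26 is 5875.
P(sum = 26) = 5875/100000 = 47/800.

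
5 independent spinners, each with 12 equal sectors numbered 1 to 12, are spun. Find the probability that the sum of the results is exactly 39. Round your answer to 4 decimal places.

0.0365

There are 12^5 = 248832 equally likely outcomes.
The number of ordered 5-tuples from {1,…,12} summing to 39 is 9075.
P(sum = 39) = 9075/248832 = 3025/82944 ≈ 0.0365.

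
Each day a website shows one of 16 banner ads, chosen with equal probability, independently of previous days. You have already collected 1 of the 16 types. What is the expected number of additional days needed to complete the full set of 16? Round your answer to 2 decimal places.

Starting from 1 distinct type, each trial gives a new one with probability (16−i)/16 when i types are held, so the wait for the next new type is 16/(16−i).
E = 16/15 + 16/14 + 16/13 + 16/12 + 16/11 + 16/10 + 16/9 + 16/8 + 16/7 + 16/6 + 16/5 + 16/4 + 16/3 + 16/2 + 16/1 = 2391514/45045 ≈ 53.09.

53.09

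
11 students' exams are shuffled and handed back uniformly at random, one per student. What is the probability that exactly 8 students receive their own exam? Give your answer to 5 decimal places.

0.00001

Choose which 8 of the 11 are fixed: C(11,8) = 165 ways.
The remaining 3 must have no fixed point: D(3) = 2.
P = 165·2/39916800 = 1/120960 ≈ 0.00001.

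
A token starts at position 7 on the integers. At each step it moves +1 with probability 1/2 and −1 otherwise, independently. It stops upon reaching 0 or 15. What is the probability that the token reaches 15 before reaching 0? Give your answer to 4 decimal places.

With a fair step, P(i) = ½P(i−1) + ½P(i+1) with P(0)=0, P(15)=1 has the linear solution P(i) = i/15.
P(7) = 7/15 ≈ 0.4667.

0.4667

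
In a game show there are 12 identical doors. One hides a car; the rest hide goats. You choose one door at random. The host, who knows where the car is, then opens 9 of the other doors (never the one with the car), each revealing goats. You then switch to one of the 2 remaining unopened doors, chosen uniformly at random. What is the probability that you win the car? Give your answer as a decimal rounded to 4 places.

0.4583

Your original door holds the car with probability 1/12, so the other 11 collectively hold it with probability 11/12.
The host can always find 9 empty doors to open, so the reveals don't change that 11/12; it is now spread over the 2 remaining unopened doors.
P(win by switching) = (11/12) · (1/2) = 11/24 ≈ 0.4583.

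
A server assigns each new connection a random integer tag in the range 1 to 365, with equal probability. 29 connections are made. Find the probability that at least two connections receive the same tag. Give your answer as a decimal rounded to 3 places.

It's easier to compute the probability that all 29 are distinct.
P(all distinct) = 365/365 · 364/365 · ··· · 337/365 ≈ 0.319.
So the probability of at least one match is 1 − 0.319 = 0.681.

0.681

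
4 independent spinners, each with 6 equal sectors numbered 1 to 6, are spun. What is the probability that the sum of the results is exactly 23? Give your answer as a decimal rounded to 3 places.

0.003

There are 6^4 = 1296 equally likely outcomes.
The number of ordered 4-tuples from {1,…,6} summing to 23 is 4.
P(sum = 23) = 4/1296 = 1/324 ≈ 0.003.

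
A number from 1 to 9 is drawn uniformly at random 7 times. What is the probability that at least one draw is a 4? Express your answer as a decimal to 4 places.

P(no draw is a 4) = (8/9)^7 ≈ 0.4385.
P(at least one) = 1 − 0.4385 = 0.5615.

0.5615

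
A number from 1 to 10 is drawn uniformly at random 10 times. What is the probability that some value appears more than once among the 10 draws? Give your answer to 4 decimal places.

0.9996

P(all 10 different) = 10/10 · 9/10 · ··· · 1/10 ≈ 0.0004.
P(at least two equal) = 1 − 0.0004 = 0.9996.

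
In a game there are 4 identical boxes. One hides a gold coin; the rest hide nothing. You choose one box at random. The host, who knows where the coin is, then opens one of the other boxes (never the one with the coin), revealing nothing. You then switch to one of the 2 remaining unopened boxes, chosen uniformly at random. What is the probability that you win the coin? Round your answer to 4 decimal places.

0.3750

Your original box holds the coin with probability 1/4, so the other 3 collectively hold it with probability 3/4.
The host can always find an empty box to open, so this doesn't change that 3/4; it is now spread over the 2 remaining unopened boxes.
P(win by switching) = (3/4) · (1/2) = 3/8 ≈ 0.3750.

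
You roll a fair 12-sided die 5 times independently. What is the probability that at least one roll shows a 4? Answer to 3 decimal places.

P(no roll shows a 4) = (11/12)^5 ≈ 0.647.
P(at least one) = 1 − 0.647 = 0.353.

0.353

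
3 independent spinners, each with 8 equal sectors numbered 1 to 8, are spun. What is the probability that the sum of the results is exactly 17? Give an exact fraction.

9/128

There are 8^3 = 512 equally likely outcomes.
The number of ordered 3-tuples from {1,…,8} summing to 17 is 36.
P(sum = 17) = 36/512 = 9/128.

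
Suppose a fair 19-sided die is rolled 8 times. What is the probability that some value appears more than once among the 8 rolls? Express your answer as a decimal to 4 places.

P(all 8 different) = 19/19 · 18/19 · ··· · 12/19 ≈ 0.1794.
P(at least two equal) = 1 − 0.1794 = 0.8206.

0.8206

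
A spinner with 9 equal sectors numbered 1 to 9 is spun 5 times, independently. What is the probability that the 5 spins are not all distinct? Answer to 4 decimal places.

0.7439

P(all 5 different) = 9/9 · 8/9 · ··· · 5/9 ≈ 0.2561.
P(at least two equal) = 1 − 0.2561 = 0.7439.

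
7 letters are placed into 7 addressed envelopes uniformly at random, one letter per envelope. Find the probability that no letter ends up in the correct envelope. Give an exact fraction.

This is the derangement probability: permutations of 7 with no fixed point.
D(7) = 7! · (1 − 1/1! + 1/2! − ··· + (−1)^7/7!) = 1854.
P = 1854/5040 = 103/280.

103/280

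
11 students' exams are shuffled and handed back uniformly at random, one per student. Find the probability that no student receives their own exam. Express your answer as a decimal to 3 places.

This is the derangement probability: permutations of 11 with no fixed point.
D(11) = 11! · (1 − 1/1! + 1/2! − ··· + (−1)^11/11!) = 14684570.
P = 14684570/39916800 = 1468457/3991680 ≈ 0.368.

0.368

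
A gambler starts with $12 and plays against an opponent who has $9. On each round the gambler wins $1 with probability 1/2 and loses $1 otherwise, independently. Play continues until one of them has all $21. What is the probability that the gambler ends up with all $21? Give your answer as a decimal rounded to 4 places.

0.5714

With a fair step, P(i) = ½P(i−1) + ½P(i+1) with P(0)=0, P(21)=1 has the linear solution P(i) = i/21.
P(12) = 12/21 = 4/7 ≈ 0.5714.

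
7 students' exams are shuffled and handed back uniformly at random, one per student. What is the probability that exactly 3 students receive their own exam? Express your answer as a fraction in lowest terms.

Choose which 3 of the 7 are fixed: C(7,3) = 35 ways.
The remaining 4 must have no fixed point: D(4) = 9.
P = 35·9/5040 = 1/16.

1/16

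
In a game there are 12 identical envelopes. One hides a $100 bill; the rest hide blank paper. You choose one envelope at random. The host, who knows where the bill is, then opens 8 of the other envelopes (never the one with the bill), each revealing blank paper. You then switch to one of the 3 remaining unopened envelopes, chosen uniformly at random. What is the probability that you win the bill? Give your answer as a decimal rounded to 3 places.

Your original envelope holds the bill with probability 1/12, so the other 11 collectively hold it with probability 11/12.
The host can always find 8 empty envelopes to open, so the reveals don't change that 11/12; it is now spread over the 3 remaining unopened envelopes.
P(win by switching) = (11/12) · (1/3) = 11/36 ≈ 0.306.

0.306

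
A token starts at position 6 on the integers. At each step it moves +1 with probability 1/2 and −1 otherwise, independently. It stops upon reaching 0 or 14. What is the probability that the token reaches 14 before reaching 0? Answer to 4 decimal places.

0.4286

With a fair step, P(i) = ½P(i−1) + ½P(i+1) with P(0)=0, P(14)=1 has the linear solution P(i) = i/14.
P(6) = 6/14 = 3/7 ≈ 0.4286.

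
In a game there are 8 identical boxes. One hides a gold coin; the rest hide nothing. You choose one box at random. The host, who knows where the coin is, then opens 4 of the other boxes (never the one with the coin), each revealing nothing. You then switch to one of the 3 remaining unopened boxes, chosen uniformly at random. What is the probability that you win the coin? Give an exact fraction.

7/24

Your original box holds the coin with probability 1/8, so the other 7 collectively hold it with probability 7/8.
The host can always find 4 empty boxes to open, so the reveals don't change that 7/8; it is now spread over the 3 remaining unopened boxes.
P(win by switching) = (7/8) · (1/3) = 7/24.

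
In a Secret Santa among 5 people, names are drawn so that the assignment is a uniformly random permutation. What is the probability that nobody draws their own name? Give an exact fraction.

11/30

This is the derangement probability: permutations of 5 with no fixed point.
D(5) = 5! · (1 − 1/1! + 1/2! − ··· + (−1)^5/5!) = 44.
P = 44/120 = 11/30.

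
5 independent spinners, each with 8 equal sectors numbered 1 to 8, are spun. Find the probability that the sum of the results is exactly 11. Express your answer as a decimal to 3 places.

0.006

There are 8^5 = 32768 equally likely outcomes.
The number of ordered 5-tuples from {1,…,8} summing to 11 is 210.
P(sum = 11) = 210/32768 = 105/16384 ≈ 0.006.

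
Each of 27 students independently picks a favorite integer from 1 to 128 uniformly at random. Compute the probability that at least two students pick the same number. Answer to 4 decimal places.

0.9479

It's easier to compute the probability that all 27 are distinct.
P(all distinct) = 128/128 · 127/128 · ··· · 102/128 ≈ 0.0521.
So the probability of at least one match is 1 − 0.0521 = 0.9479.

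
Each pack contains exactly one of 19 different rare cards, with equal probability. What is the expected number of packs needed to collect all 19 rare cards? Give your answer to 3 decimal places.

After i distinct types are collected, each trial gives a new one with probability (19−i)/19, so the expected wait for the next new type is 19/(19−i).
E = 19/19 + 19/18 + 19/17 + 19/16 + 19/15 + 19/14 + 19/13 + 19/12 + 19/11 + 19/10 + 19/9 + 19/8 + 19/7 + 19/6 + 19/5 + 19/4 + 19/3 + 19/2 + 19/1 = 275295799/4084080 ≈ 67.407.

67.407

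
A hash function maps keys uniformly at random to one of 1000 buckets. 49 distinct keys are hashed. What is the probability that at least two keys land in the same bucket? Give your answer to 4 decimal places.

0.6974

It's easier to compute the probability that all 49 are distinct.
P(all distinct) = 1000/1000 · 999/1000 · ··· · 952/1000 ≈ 0.3026.
So the probability of at least one match is 1 − 0.3026 = 0.6974.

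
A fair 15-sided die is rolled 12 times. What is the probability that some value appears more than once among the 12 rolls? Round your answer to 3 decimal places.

P(all 12 different) = 15/15 · 14/15 · ··· · 4/15 ≈ 0.002.
P(at least two equal) = 1 − 0.002 = 0.998.

0.998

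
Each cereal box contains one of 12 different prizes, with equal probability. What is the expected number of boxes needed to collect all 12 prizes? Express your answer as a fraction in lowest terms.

After i distinct types are collected, each trial gives a new one with probability (12−i)/12, so the expected wait for the next new type is 12/(12−i).
E = 12/12 + 12/11 + 12/10 + 12/9 + 12/8 + 12/7 + 12/6 + 12/5 + 12/4 + 12/3 + 12/2 + 12/1 = 86021/2310.

86021/2310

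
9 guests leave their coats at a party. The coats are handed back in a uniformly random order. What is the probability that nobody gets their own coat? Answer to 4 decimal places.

This is the derangement probability: permutations of 9 with no fixed point.
D(9) = 9! · (1 − 1/1! + 1/2! − ··· + (−1)^9/9!) = 133496.
P = 133496/362880 = 16687/45360 ≈ 0.3679.

0.3679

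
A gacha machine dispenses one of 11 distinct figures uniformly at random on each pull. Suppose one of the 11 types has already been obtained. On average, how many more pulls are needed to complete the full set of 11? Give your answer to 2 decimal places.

Starting from 1 distinct type, each trial gives a new one with probability (11−i)/11 when i types are held, so the wait for the next new type is 11/(11−i).
E = 11/10 + 11/9 + 11/8 + 11/7 + 11/6 + 11/5 + 11/4 + 11/3 + 11/2 + 11/1 = 81191/2520 ≈ 32.22.

32.22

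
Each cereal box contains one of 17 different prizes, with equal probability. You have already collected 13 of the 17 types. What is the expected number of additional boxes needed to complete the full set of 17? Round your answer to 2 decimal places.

35.42

Starting from 13 distinct types, each trial gives a new one with probability (17−i)/17 when i types are held, so the wait for the next new type is 17/(17−i).
E = 17/4 + 17/3 + 17/2 + 17/1 = 425/12 ≈ 35.42.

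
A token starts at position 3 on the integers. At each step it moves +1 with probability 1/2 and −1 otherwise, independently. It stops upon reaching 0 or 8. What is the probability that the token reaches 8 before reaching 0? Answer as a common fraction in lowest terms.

3/8

With a fair step, P(i) = ½P(i−1) + ½P(i+1) with P(0)=0, P(8)=1 has the linear solution P(i) = i/8.
P(3) = 3/8.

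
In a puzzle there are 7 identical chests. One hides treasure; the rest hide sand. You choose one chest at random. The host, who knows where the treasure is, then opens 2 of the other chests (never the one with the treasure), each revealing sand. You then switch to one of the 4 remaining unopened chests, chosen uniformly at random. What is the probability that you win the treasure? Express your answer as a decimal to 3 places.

Your original chest holds the treasure with probability 1/7, so the other 6 collectively hold it with probability 6/7.
The host can always find 2 empty chests to open, so the reveals don't change that 6/7; it is now spread over the 4 remaining unopened chests.
P(win by switching) = (6/7) · (1/4) = 3/14 ≈ 0.214.

0.214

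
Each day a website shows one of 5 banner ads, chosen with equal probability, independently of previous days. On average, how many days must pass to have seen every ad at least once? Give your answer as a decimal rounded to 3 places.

11.417

After i distinct types are collected, each trial gives a new one with probability (5−i)/5, so the expected wait for the next new type is 5/(5−i).
E = 5/5 + 5/4 + 5/3 + 5/2 + 5/1 = 137/12 ≈ 11.417.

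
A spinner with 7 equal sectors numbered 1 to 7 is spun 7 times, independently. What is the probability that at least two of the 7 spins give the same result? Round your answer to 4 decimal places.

0.9939

P(all 7 different) = 7/7 · 6/7 · ··· · 1/7 ≈ 0.0061.
P(at least two equal) = 1 − 0.0061 = 0.9939.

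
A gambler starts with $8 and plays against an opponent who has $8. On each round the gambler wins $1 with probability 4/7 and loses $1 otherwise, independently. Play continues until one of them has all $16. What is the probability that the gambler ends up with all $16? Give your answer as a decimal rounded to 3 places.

0.909

Let r = q/p = (3/7)/(4/7) = 3/4. The recurrence P(i) = p·P(i+1) + q·P(i−1) with P(0)=0, P(16)=1 gives P(i) = (1 − r^i)/(1 − r^16).
P(8) = (1 − (3/4)^8) / (1 − (3/4)^16) = 65536/72097 ≈ 0.909.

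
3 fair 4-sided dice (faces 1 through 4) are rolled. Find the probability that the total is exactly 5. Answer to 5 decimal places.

0.09375

There are 4^3 = 64 equally likely outcomes.
The number of ordered 3-tuples from {1,…,4} summing to 5 is 6.
P(sum = 5) = 6/64 = 3/32 ≈ 0.09375.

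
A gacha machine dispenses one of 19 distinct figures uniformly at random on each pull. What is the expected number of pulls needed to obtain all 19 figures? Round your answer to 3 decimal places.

After i distinct types are collected, each trial gives a new one with probability (19−i)/19, so the expected wait for the next new type is 19/(19−i).
E = 19/19 + 19/18 + 19/17 + 19/16 + 19/15 + 19/14 + 19/13 + 19/12 + 19/11 + 19/10 + 19/9 + 19/8 + 19/7 + 19/6 + 19/5 + 19/4 + 19/3 + 19/2 + 19/1 = 275295799/4084080 ≈ 67.407.

67.407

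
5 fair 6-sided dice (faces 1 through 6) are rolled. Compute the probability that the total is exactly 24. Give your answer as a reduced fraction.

There are 6^5 = 7776 equally likely outcomes.
The number of ordered 5-tuples from {1,…,6} summing to 24 is 205.
P(sum = 24) = 205/7776.

205/7776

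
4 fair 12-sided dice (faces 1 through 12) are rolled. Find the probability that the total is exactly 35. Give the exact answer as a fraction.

17/648

There are 12^4 = 20736 equally likely outcomes.
The number of ordered 4-tuples from {1,…,12} summing to 35 is 544.
P(sum = 35) = 544/20736 = 17/648.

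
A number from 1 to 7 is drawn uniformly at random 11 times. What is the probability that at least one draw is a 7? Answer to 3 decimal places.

P(no draw is a 7) = (6/7)^11 ≈ 0.183.
P(at least one) = 1 − 0.183 = 0.817.

0.817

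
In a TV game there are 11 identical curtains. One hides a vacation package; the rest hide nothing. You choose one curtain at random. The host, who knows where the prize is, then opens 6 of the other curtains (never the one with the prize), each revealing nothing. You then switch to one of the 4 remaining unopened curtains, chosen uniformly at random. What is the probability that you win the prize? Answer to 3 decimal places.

0.227

Your original curtain holds the prize with probability 1/11, so the other 10 collectively hold it with probability 10/11.
The host can always find 6 empty curtains to open, so the reveals don't change that 10/11; it is now spread over the 4 remaining unopened curtains.
P(win by switching) = (10/11) · (1/4) = 5/22 ≈ 0.227.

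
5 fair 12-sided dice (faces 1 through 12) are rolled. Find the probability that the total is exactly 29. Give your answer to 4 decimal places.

0.0458

There are 12^5 = 248832 equally likely outcomes.
The number of ordered 5-tuples from {1,…,12} summing to 29 is 11385.
P(sum = 29) = 11385/248832 = 1265/27648 ≈ 0.0458.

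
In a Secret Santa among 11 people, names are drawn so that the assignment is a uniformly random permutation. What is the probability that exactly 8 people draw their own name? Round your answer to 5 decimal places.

Choose which 8 of the 11 are fixed: C(11,8) = 165 ways.
The remaining 3 must have no fixed point: D(3) = 2.
P = 165·2/39916800 = 1/120960 ≈ 0.00001.

0.00001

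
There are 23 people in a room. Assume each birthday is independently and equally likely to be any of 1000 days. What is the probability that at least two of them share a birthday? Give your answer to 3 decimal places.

0.225

It's easier to compute the probability that all 23 are distinct.
P(all distinct) = 1000/1000 · 999/1000 · ··· · 978/1000 ≈ 0.775.
So the probability of at least one match is 1 − 0.775 = 0.225.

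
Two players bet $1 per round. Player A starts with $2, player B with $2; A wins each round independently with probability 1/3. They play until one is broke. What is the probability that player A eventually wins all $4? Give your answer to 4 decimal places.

0.2000

Let r = q/p = (2/3)/(1/3) = 2. The recurrence P(i) = p·P(i+1) + q·P(i−1) with P(0)=0, P(4)=1 gives P(i) = (1 − r^i)/(1 − r^4).
P(2) = (1 − (2)^2) / (1 − (2)^4) = 1/5 ≈ 0.2000.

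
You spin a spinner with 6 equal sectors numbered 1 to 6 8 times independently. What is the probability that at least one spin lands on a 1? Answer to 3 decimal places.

P(no spin lands on a 1) = (5/6)^8 ≈ 0.233.
P(at least one) = 1 − 0.233 = 0.767.

0.767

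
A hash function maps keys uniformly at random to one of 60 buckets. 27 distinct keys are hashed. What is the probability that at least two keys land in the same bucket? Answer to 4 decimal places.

It's easier to compute the probability that all 27 are distinct.
P(all distinct) = 60/60 · 59/60 · ··· · 34/60 ≈ 0.0009.
So the probability of at least one match is 1 − 0.0009 = 0.9991.

0.9991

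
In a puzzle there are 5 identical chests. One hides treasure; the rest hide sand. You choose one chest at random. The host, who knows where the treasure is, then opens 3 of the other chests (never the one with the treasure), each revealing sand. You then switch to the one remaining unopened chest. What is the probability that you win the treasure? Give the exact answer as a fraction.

Your original chest holds the treasure with probability 1/5, so the other 4 collectively hold it with probability 4/5.
The host can always find 3 empty chests to open, so the reveals don't change that 4/5; it is now spread over the 1 remaining unopened chest.
P(win by switching) = (4/5) · (1/1) = 4/5.

4/5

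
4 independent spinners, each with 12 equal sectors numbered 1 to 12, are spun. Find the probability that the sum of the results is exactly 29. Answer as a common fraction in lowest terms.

There are 12^4 = 20736 equally likely outcomes.
The number of ordered 4-tuples from {1,…,12} summing to 29 is 1060.
P(sum = 29) = 1060/20736 = 265/5184.

265/5184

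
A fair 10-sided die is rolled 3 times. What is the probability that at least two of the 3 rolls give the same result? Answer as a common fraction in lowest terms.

7/25

P(all 3 different) = 10/10 · 9/10 · ··· · 8/10 = 18/25.
P(at least two equal) = 1 − 18/25 = 7/25.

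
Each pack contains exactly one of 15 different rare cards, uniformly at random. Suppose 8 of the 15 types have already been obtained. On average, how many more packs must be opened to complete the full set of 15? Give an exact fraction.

Starting from 8 distinct types, each trial gives a new one with probability (15−i)/15 when i types are held, so the wait for the next new type is 15/(15−i).
E = 15/7 + 15/6 + 15/5 + 15/4 + 15/3 + 15/2 + 15/1 = 1089/28.

1089/28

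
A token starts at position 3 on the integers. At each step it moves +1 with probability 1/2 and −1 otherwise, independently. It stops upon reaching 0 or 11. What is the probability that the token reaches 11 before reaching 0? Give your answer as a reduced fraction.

With a fair step, P(i) = ½P(i−1) + ½P(i+1) with P(0)=0, P(11)=1 has the linear solution P(i) = i/11.
P(3) = 3/11.

3/11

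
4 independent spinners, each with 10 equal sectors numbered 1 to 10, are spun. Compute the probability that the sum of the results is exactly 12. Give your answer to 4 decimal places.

There are 10^4 = 10000 equally likely outcomes.
The number of ordered 4-tuples from {1,…,10} summing to 12 is 165.
P(sum = 12) = 165/10000 = 33/2000 ≈ 0.0165.

0.0165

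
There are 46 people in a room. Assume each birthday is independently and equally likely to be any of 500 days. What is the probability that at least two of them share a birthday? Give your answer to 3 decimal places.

It's easier to compute the probability that all 46 are distinct.
P(all distinct) = 500/500 · 499/500 · ··· · 455/500 ≈ 0.118.
So the probability of at least one match is 1 − 0.118 = 0.882.

0.882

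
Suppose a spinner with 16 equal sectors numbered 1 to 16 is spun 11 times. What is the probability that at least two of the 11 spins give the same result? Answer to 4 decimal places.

P(all 11 different) = 16/16 · 15/16 · ··· · 6/16 ≈ 0.0099.
P(at least two equal) = 1 − 0.0099 = 0.9901.

0.9901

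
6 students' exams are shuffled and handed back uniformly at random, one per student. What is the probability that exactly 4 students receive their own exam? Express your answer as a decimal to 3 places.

0.021

Choose which 4 of the 6 are fixed: C(6,4) = 15 ways.
The remaining 2 must have no fixed point: D(2) = 1.
P = 15·1/720 = 1/48 ≈ 0.021.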